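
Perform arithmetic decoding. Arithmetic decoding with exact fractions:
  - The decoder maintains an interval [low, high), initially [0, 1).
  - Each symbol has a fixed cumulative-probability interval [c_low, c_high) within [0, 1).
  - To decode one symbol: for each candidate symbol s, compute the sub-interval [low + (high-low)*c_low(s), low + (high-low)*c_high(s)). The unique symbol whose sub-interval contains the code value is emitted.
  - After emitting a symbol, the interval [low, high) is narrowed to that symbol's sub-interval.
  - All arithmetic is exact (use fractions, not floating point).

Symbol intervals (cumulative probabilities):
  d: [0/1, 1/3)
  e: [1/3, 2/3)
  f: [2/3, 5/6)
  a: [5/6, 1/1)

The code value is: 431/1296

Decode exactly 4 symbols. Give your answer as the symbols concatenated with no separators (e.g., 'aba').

Step 1: interval [0/1, 1/1), width = 1/1 - 0/1 = 1/1
  'd': [0/1 + 1/1*0/1, 0/1 + 1/1*1/3) = [0/1, 1/3) <- contains code 431/1296
  'e': [0/1 + 1/1*1/3, 0/1 + 1/1*2/3) = [1/3, 2/3)
  'f': [0/1 + 1/1*2/3, 0/1 + 1/1*5/6) = [2/3, 5/6)
  'a': [0/1 + 1/1*5/6, 0/1 + 1/1*1/1) = [5/6, 1/1)
  emit 'd', narrow to [0/1, 1/3)
Step 2: interval [0/1, 1/3), width = 1/3 - 0/1 = 1/3
  'd': [0/1 + 1/3*0/1, 0/1 + 1/3*1/3) = [0/1, 1/9)
  'e': [0/1 + 1/3*1/3, 0/1 + 1/3*2/3) = [1/9, 2/9)
  'f': [0/1 + 1/3*2/3, 0/1 + 1/3*5/6) = [2/9, 5/18)
  'a': [0/1 + 1/3*5/6, 0/1 + 1/3*1/1) = [5/18, 1/3) <- contains code 431/1296
  emit 'a', narrow to [5/18, 1/3)
Step 3: interval [5/18, 1/3), width = 1/3 - 5/18 = 1/18
  'd': [5/18 + 1/18*0/1, 5/18 + 1/18*1/3) = [5/18, 8/27)
  'e': [5/18 + 1/18*1/3, 5/18 + 1/18*2/3) = [8/27, 17/54)
  'f': [5/18 + 1/18*2/3, 5/18 + 1/18*5/6) = [17/54, 35/108)
  'a': [5/18 + 1/18*5/6, 5/18 + 1/18*1/1) = [35/108, 1/3) <- contains code 431/1296
  emit 'a', narrow to [35/108, 1/3)
Step 4: interval [35/108, 1/3), width = 1/3 - 35/108 = 1/108
  'd': [35/108 + 1/108*0/1, 35/108 + 1/108*1/3) = [35/108, 53/162)
  'e': [35/108 + 1/108*1/3, 35/108 + 1/108*2/3) = [53/162, 107/324)
  'f': [35/108 + 1/108*2/3, 35/108 + 1/108*5/6) = [107/324, 215/648)
  'a': [35/108 + 1/108*5/6, 35/108 + 1/108*1/1) = [215/648, 1/3) <- contains code 431/1296
  emit 'a', narrow to [215/648, 1/3)

Answer: daaa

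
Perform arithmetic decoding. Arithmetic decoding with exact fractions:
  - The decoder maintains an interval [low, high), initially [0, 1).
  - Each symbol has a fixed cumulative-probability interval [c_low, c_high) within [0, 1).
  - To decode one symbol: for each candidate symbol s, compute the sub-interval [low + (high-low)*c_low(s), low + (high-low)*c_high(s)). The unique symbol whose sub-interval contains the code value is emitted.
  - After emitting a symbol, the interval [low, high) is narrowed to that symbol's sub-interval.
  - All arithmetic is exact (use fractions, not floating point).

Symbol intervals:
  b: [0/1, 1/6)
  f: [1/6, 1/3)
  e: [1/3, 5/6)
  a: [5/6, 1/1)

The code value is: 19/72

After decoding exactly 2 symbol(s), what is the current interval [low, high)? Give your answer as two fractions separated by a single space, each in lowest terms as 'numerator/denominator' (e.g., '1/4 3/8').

Answer: 2/9 11/36

Derivation:
Step 1: interval [0/1, 1/1), width = 1/1 - 0/1 = 1/1
  'b': [0/1 + 1/1*0/1, 0/1 + 1/1*1/6) = [0/1, 1/6)
  'f': [0/1 + 1/1*1/6, 0/1 + 1/1*1/3) = [1/6, 1/3) <- contains code 19/72
  'e': [0/1 + 1/1*1/3, 0/1 + 1/1*5/6) = [1/3, 5/6)
  'a': [0/1 + 1/1*5/6, 0/1 + 1/1*1/1) = [5/6, 1/1)
  emit 'f', narrow to [1/6, 1/3)
Step 2: interval [1/6, 1/3), width = 1/3 - 1/6 = 1/6
  'b': [1/6 + 1/6*0/1, 1/6 + 1/6*1/6) = [1/6, 7/36)
  'f': [1/6 + 1/6*1/6, 1/6 + 1/6*1/3) = [7/36, 2/9)
  'e': [1/6 + 1/6*1/3, 1/6 + 1/6*5/6) = [2/9, 11/36) <- contains code 19/72
  'a': [1/6 + 1/6*5/6, 1/6 + 1/6*1/1) = [11/36, 1/3)
  emit 'e', narrow to [2/9, 11/36)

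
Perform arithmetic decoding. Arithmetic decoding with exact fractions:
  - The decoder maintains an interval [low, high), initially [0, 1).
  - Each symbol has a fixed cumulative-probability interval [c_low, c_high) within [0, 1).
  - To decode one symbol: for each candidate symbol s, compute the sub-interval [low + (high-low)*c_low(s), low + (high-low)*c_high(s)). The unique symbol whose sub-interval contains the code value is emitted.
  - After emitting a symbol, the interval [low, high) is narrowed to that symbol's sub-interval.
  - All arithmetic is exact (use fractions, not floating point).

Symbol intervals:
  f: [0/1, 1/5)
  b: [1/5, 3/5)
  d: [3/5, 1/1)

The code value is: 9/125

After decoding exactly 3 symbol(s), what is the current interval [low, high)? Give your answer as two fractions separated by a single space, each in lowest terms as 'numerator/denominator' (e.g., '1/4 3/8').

Answer: 7/125 11/125

Derivation:
Step 1: interval [0/1, 1/1), width = 1/1 - 0/1 = 1/1
  'f': [0/1 + 1/1*0/1, 0/1 + 1/1*1/5) = [0/1, 1/5) <- contains code 9/125
  'b': [0/1 + 1/1*1/5, 0/1 + 1/1*3/5) = [1/5, 3/5)
  'd': [0/1 + 1/1*3/5, 0/1 + 1/1*1/1) = [3/5, 1/1)
  emit 'f', narrow to [0/1, 1/5)
Step 2: interval [0/1, 1/5), width = 1/5 - 0/1 = 1/5
  'f': [0/1 + 1/5*0/1, 0/1 + 1/5*1/5) = [0/1, 1/25)
  'b': [0/1 + 1/5*1/5, 0/1 + 1/5*3/5) = [1/25, 3/25) <- contains code 9/125
  'd': [0/1 + 1/5*3/5, 0/1 + 1/5*1/1) = [3/25, 1/5)
  emit 'b', narrow to [1/25, 3/25)
Step 3: interval [1/25, 3/25), width = 3/25 - 1/25 = 2/25
  'f': [1/25 + 2/25*0/1, 1/25 + 2/25*1/5) = [1/25, 7/125)
  'b': [1/25 + 2/25*1/5, 1/25 + 2/25*3/5) = [7/125, 11/125) <- contains code 9/125
  'd': [1/25 + 2/25*3/5, 1/25 + 2/25*1/1) = [11/125, 3/25)
  emit 'b', narrow to [7/125, 11/125)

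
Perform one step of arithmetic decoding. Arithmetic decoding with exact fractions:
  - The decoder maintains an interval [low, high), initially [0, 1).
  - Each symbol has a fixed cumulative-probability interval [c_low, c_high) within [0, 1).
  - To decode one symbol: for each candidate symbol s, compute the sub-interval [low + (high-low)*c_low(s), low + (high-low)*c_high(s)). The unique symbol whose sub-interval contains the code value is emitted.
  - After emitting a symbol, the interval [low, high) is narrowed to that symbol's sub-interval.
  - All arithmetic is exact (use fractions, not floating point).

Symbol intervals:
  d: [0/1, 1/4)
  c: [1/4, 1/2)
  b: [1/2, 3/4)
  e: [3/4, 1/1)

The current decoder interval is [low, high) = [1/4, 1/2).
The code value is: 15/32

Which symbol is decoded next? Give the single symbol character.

Answer: e

Derivation:
Interval width = high − low = 1/2 − 1/4 = 1/4
Scaled code = (code − low) / width = (15/32 − 1/4) / 1/4 = 7/8
  d: [0/1, 1/4) 
  c: [1/4, 1/2) 
  b: [1/2, 3/4) 
  e: [3/4, 1/1) ← scaled code falls here ✓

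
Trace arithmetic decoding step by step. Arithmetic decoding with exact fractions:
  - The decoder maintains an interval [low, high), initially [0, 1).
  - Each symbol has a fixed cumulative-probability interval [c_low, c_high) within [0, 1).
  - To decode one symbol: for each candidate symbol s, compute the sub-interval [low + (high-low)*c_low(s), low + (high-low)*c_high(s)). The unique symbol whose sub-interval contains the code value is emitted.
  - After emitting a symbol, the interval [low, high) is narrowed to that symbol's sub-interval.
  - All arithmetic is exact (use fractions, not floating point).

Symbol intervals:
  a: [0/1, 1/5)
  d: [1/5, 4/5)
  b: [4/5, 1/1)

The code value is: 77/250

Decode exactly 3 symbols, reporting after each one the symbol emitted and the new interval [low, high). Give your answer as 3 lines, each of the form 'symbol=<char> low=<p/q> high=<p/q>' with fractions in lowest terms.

Step 1: interval [0/1, 1/1), width = 1/1 - 0/1 = 1/1
  'a': [0/1 + 1/1*0/1, 0/1 + 1/1*1/5) = [0/1, 1/5)
  'd': [0/1 + 1/1*1/5, 0/1 + 1/1*4/5) = [1/5, 4/5) <- contains code 77/250
  'b': [0/1 + 1/1*4/5, 0/1 + 1/1*1/1) = [4/5, 1/1)
  emit 'd', narrow to [1/5, 4/5)
Step 2: interval [1/5, 4/5), width = 4/5 - 1/5 = 3/5
  'a': [1/5 + 3/5*0/1, 1/5 + 3/5*1/5) = [1/5, 8/25) <- contains code 77/250
  'd': [1/5 + 3/5*1/5, 1/5 + 3/5*4/5) = [8/25, 17/25)
  'b': [1/5 + 3/5*4/5, 1/5 + 3/5*1/1) = [17/25, 4/5)
  emit 'a', narrow to [1/5, 8/25)
Step 3: interval [1/5, 8/25), width = 8/25 - 1/5 = 3/25
  'a': [1/5 + 3/25*0/1, 1/5 + 3/25*1/5) = [1/5, 28/125)
  'd': [1/5 + 3/25*1/5, 1/5 + 3/25*4/5) = [28/125, 37/125)
  'b': [1/5 + 3/25*4/5, 1/5 + 3/25*1/1) = [37/125, 8/25) <- contains code 77/250
  emit 'b', narrow to [37/125, 8/25)

Answer: symbol=d low=1/5 high=4/5
symbol=a low=1/5 high=8/25
symbol=b low=37/125 high=8/25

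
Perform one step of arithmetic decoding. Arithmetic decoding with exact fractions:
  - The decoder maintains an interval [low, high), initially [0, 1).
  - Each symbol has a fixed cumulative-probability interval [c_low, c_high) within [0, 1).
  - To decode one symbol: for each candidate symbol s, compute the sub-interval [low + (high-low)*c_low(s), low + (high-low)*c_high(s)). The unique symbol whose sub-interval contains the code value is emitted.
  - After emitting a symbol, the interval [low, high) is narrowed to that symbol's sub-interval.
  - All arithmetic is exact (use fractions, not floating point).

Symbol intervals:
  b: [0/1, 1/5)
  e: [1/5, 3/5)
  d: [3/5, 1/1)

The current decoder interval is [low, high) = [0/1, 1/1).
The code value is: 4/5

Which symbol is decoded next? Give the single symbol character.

Interval width = high − low = 1/1 − 0/1 = 1/1
Scaled code = (code − low) / width = (4/5 − 0/1) / 1/1 = 4/5
  b: [0/1, 1/5) 
  e: [1/5, 3/5) 
  d: [3/5, 1/1) ← scaled code falls here ✓

Answer: d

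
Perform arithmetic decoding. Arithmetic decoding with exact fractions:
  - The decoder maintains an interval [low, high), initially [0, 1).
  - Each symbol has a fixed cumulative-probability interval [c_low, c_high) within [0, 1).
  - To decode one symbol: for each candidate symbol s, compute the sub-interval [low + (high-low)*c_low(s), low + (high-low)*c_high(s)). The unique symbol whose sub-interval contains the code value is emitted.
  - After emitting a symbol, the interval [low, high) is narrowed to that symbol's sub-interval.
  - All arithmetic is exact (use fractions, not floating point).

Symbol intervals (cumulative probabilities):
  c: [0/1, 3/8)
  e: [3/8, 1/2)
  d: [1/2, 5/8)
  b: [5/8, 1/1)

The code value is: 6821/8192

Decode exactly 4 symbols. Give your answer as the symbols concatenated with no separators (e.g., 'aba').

Step 1: interval [0/1, 1/1), width = 1/1 - 0/1 = 1/1
  'c': [0/1 + 1/1*0/1, 0/1 + 1/1*3/8) = [0/1, 3/8)
  'e': [0/1 + 1/1*3/8, 0/1 + 1/1*1/2) = [3/8, 1/2)
  'd': [0/1 + 1/1*1/2, 0/1 + 1/1*5/8) = [1/2, 5/8)
  'b': [0/1 + 1/1*5/8, 0/1 + 1/1*1/1) = [5/8, 1/1) <- contains code 6821/8192
  emit 'b', narrow to [5/8, 1/1)
Step 2: interval [5/8, 1/1), width = 1/1 - 5/8 = 3/8
  'c': [5/8 + 3/8*0/1, 5/8 + 3/8*3/8) = [5/8, 49/64)
  'e': [5/8 + 3/8*3/8, 5/8 + 3/8*1/2) = [49/64, 13/16)
  'd': [5/8 + 3/8*1/2, 5/8 + 3/8*5/8) = [13/16, 55/64) <- contains code 6821/8192
  'b': [5/8 + 3/8*5/8, 5/8 + 3/8*1/1) = [55/64, 1/1)
  emit 'd', narrow to [13/16, 55/64)
Step 3: interval [13/16, 55/64), width = 55/64 - 13/16 = 3/64
  'c': [13/16 + 3/64*0/1, 13/16 + 3/64*3/8) = [13/16, 425/512)
  'e': [13/16 + 3/64*3/8, 13/16 + 3/64*1/2) = [425/512, 107/128) <- contains code 6821/8192
  'd': [13/16 + 3/64*1/2, 13/16 + 3/64*5/8) = [107/128, 431/512)
  'b': [13/16 + 3/64*5/8, 13/16 + 3/64*1/1) = [431/512, 55/64)
  emit 'e', narrow to [425/512, 107/128)
Step 4: interval [425/512, 107/128), width = 107/128 - 425/512 = 3/512
  'c': [425/512 + 3/512*0/1, 425/512 + 3/512*3/8) = [425/512, 3409/4096)
  'e': [425/512 + 3/512*3/8, 425/512 + 3/512*1/2) = [3409/4096, 853/1024) <- contains code 6821/8192
  'd': [425/512 + 3/512*1/2, 425/512 + 3/512*5/8) = [853/1024, 3415/4096)
  'b': [425/512 + 3/512*5/8, 425/512 + 3/512*1/1) = [3415/4096, 107/128)
  emit 'e', narrow to [3409/4096, 853/1024)

Answer: bdee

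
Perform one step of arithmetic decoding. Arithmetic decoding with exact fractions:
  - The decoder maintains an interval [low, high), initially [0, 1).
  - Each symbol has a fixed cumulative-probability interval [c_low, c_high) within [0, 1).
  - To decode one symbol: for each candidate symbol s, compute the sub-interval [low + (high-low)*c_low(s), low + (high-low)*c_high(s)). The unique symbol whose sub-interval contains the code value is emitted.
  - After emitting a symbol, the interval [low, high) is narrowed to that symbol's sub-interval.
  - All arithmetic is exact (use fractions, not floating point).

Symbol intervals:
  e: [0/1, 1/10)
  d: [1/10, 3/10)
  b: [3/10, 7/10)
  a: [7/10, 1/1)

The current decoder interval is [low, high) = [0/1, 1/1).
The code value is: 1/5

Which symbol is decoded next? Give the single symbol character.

Answer: d

Derivation:
Interval width = high − low = 1/1 − 0/1 = 1/1
Scaled code = (code − low) / width = (1/5 − 0/1) / 1/1 = 1/5
  e: [0/1, 1/10) 
  d: [1/10, 3/10) ← scaled code falls here ✓
  b: [3/10, 7/10) 
  a: [7/10, 1/1) 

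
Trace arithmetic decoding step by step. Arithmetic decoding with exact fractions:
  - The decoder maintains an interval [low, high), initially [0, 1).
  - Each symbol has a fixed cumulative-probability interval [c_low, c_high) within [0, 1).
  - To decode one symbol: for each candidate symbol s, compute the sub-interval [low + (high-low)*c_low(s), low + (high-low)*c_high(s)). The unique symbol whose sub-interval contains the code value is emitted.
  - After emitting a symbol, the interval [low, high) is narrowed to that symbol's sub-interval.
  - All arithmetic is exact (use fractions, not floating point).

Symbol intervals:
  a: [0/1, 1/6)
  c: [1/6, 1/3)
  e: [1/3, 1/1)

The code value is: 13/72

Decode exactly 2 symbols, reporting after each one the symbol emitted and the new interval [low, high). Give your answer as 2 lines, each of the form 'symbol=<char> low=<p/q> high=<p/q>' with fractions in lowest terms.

Step 1: interval [0/1, 1/1), width = 1/1 - 0/1 = 1/1
  'a': [0/1 + 1/1*0/1, 0/1 + 1/1*1/6) = [0/1, 1/6)
  'c': [0/1 + 1/1*1/6, 0/1 + 1/1*1/3) = [1/6, 1/3) <- contains code 13/72
  'e': [0/1 + 1/1*1/3, 0/1 + 1/1*1/1) = [1/3, 1/1)
  emit 'c', narrow to [1/6, 1/3)
Step 2: interval [1/6, 1/3), width = 1/3 - 1/6 = 1/6
  'a': [1/6 + 1/6*0/1, 1/6 + 1/6*1/6) = [1/6, 7/36) <- contains code 13/72
  'c': [1/6 + 1/6*1/6, 1/6 + 1/6*1/3) = [7/36, 2/9)
  'e': [1/6 + 1/6*1/3, 1/6 + 1/6*1/1) = [2/9, 1/3)
  emit 'a', narrow to [1/6, 7/36)

Answer: symbol=c low=1/6 high=1/3
symbol=a low=1/6 high=7/36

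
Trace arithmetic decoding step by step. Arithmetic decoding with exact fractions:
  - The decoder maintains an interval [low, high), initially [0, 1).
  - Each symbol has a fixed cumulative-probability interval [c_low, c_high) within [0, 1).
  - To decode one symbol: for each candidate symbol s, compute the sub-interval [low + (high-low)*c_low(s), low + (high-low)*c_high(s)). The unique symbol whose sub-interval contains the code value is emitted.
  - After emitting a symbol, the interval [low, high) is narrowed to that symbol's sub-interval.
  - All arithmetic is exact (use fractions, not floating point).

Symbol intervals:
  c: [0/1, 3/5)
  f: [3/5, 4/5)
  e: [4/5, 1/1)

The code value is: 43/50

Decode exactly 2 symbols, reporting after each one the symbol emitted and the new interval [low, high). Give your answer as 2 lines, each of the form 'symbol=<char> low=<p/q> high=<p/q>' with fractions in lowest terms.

Answer: symbol=e low=4/5 high=1/1
symbol=c low=4/5 high=23/25

Derivation:
Step 1: interval [0/1, 1/1), width = 1/1 - 0/1 = 1/1
  'c': [0/1 + 1/1*0/1, 0/1 + 1/1*3/5) = [0/1, 3/5)
  'f': [0/1 + 1/1*3/5, 0/1 + 1/1*4/5) = [3/5, 4/5)
  'e': [0/1 + 1/1*4/5, 0/1 + 1/1*1/1) = [4/5, 1/1) <- contains code 43/50
  emit 'e', narrow to [4/5, 1/1)
Step 2: interval [4/5, 1/1), width = 1/1 - 4/5 = 1/5
  'c': [4/5 + 1/5*0/1, 4/5 + 1/5*3/5) = [4/5, 23/25) <- contains code 43/50
  'f': [4/5 + 1/5*3/5, 4/5 + 1/5*4/5) = [23/25, 24/25)
  'e': [4/5 + 1/5*4/5, 4/5 + 1/5*1/1) = [24/25, 1/1)
  emit 'c', narrow to [4/5, 23/25)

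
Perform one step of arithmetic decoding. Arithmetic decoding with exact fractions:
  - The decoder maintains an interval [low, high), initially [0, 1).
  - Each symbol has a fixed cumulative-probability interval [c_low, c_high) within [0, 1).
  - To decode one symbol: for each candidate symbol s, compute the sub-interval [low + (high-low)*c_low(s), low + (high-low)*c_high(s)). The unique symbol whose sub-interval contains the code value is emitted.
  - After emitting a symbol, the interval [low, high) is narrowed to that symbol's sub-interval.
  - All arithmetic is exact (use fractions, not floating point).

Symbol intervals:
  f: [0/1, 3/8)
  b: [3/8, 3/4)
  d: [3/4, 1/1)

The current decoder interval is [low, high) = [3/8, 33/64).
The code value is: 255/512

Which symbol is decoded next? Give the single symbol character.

Interval width = high − low = 33/64 − 3/8 = 9/64
Scaled code = (code − low) / width = (255/512 − 3/8) / 9/64 = 7/8
  f: [0/1, 3/8) 
  b: [3/8, 3/4) 
  d: [3/4, 1/1) ← scaled code falls here ✓

Answer: d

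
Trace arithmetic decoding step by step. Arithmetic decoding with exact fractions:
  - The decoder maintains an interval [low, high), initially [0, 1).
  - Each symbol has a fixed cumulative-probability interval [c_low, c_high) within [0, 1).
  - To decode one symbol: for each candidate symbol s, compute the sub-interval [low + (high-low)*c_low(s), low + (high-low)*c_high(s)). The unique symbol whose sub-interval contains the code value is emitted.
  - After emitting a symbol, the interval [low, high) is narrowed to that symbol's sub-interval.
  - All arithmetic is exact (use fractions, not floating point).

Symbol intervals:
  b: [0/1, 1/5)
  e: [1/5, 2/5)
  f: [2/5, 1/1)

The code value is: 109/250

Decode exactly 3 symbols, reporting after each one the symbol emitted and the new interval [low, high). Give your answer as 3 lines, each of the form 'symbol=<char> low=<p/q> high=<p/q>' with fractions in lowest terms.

Answer: symbol=f low=2/5 high=1/1
symbol=b low=2/5 high=13/25
symbol=e low=53/125 high=56/125

Derivation:
Step 1: interval [0/1, 1/1), width = 1/1 - 0/1 = 1/1
  'b': [0/1 + 1/1*0/1, 0/1 + 1/1*1/5) = [0/1, 1/5)
  'e': [0/1 + 1/1*1/5, 0/1 + 1/1*2/5) = [1/5, 2/5)
  'f': [0/1 + 1/1*2/5, 0/1 + 1/1*1/1) = [2/5, 1/1) <- contains code 109/250
  emit 'f', narrow to [2/5, 1/1)
Step 2: interval [2/5, 1/1), width = 1/1 - 2/5 = 3/5
  'b': [2/5 + 3/5*0/1, 2/5 + 3/5*1/5) = [2/5, 13/25) <- contains code 109/250
  'e': [2/5 + 3/5*1/5, 2/5 + 3/5*2/5) = [13/25, 16/25)
  'f': [2/5 + 3/5*2/5, 2/5 + 3/5*1/1) = [16/25, 1/1)
  emit 'b', narrow to [2/5, 13/25)
Step 3: interval [2/5, 13/25), width = 13/25 - 2/5 = 3/25
  'b': [2/5 + 3/25*0/1, 2/5 + 3/25*1/5) = [2/5, 53/125)
  'e': [2/5 + 3/25*1/5, 2/5 + 3/25*2/5) = [53/125, 56/125) <- contains code 109/250
  'f': [2/5 + 3/25*2/5, 2/5 + 3/25*1/1) = [56/125, 13/25)
  emit 'e', narrow to [53/125, 56/125)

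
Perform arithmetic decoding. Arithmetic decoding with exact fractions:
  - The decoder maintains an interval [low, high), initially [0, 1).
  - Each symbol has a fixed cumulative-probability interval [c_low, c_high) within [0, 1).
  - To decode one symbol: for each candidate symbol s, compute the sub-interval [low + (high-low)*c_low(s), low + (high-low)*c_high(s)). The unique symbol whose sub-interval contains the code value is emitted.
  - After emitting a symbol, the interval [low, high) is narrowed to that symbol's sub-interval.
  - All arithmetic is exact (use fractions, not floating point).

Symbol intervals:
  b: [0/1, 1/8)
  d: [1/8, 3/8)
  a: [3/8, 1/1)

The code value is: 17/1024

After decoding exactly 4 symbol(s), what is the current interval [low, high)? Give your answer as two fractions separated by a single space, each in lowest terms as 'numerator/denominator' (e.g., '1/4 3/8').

Answer: 33/2048 35/2048

Derivation:
Step 1: interval [0/1, 1/1), width = 1/1 - 0/1 = 1/1
  'b': [0/1 + 1/1*0/1, 0/1 + 1/1*1/8) = [0/1, 1/8) <- contains code 17/1024
  'd': [0/1 + 1/1*1/8, 0/1 + 1/1*3/8) = [1/8, 3/8)
  'a': [0/1 + 1/1*3/8, 0/1 + 1/1*1/1) = [3/8, 1/1)
  emit 'b', narrow to [0/1, 1/8)
Step 2: interval [0/1, 1/8), width = 1/8 - 0/1 = 1/8
  'b': [0/1 + 1/8*0/1, 0/1 + 1/8*1/8) = [0/1, 1/64)
  'd': [0/1 + 1/8*1/8, 0/1 + 1/8*3/8) = [1/64, 3/64) <- contains code 17/1024
  'a': [0/1 + 1/8*3/8, 0/1 + 1/8*1/1) = [3/64, 1/8)
  emit 'd', narrow to [1/64, 3/64)
Step 3: interval [1/64, 3/64), width = 3/64 - 1/64 = 1/32
  'b': [1/64 + 1/32*0/1, 1/64 + 1/32*1/8) = [1/64, 5/256) <- contains code 17/1024
  'd': [1/64 + 1/32*1/8, 1/64 + 1/32*3/8) = [5/256, 7/256)
  'a': [1/64 + 1/32*3/8, 1/64 + 1/32*1/1) = [7/256, 3/64)
  emit 'b', narrow to [1/64, 5/256)
Step 4: interval [1/64, 5/256), width = 5/256 - 1/64 = 1/256
  'b': [1/64 + 1/256*0/1, 1/64 + 1/256*1/8) = [1/64, 33/2048)
  'd': [1/64 + 1/256*1/8, 1/64 + 1/256*3/8) = [33/2048, 35/2048) <- contains code 17/1024
  'a': [1/64 + 1/256*3/8, 1/64 + 1/256*1/1) = [35/2048, 5/256)
  emit 'd', narrow to [33/2048, 35/2048)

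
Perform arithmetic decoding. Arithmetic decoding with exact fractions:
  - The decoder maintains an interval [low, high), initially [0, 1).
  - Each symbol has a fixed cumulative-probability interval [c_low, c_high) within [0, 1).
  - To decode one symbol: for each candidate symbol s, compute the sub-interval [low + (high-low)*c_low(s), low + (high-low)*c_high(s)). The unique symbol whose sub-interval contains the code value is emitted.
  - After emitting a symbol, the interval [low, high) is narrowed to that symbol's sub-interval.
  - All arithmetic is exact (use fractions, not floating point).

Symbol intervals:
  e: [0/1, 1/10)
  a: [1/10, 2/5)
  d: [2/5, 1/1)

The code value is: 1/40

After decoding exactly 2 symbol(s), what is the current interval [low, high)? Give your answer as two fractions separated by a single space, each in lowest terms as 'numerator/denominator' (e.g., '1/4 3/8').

Answer: 1/100 1/25

Derivation:
Step 1: interval [0/1, 1/1), width = 1/1 - 0/1 = 1/1
  'e': [0/1 + 1/1*0/1, 0/1 + 1/1*1/10) = [0/1, 1/10) <- contains code 1/40
  'a': [0/1 + 1/1*1/10, 0/1 + 1/1*2/5) = [1/10, 2/5)
  'd': [0/1 + 1/1*2/5, 0/1 + 1/1*1/1) = [2/5, 1/1)
  emit 'e', narrow to [0/1, 1/10)
Step 2: interval [0/1, 1/10), width = 1/10 - 0/1 = 1/10
  'e': [0/1 + 1/10*0/1, 0/1 + 1/10*1/10) = [0/1, 1/100)
  'a': [0/1 + 1/10*1/10, 0/1 + 1/10*2/5) = [1/100, 1/25) <- contains code 1/40
  'd': [0/1 + 1/10*2/5, 0/1 + 1/10*1/1) = [1/25, 1/10)
  emit 'a', narrow to [1/100, 1/25)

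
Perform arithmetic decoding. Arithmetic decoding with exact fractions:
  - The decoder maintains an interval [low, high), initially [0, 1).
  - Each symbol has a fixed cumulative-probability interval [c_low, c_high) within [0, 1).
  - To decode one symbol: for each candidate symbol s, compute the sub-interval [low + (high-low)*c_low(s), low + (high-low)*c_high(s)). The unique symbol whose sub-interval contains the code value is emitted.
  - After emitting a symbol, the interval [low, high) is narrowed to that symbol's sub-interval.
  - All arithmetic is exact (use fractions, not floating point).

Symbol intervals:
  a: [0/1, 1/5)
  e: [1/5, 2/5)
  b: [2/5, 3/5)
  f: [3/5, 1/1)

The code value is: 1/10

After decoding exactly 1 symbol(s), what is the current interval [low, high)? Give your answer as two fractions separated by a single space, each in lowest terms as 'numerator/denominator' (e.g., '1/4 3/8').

Answer: 0/1 1/5

Derivation:
Step 1: interval [0/1, 1/1), width = 1/1 - 0/1 = 1/1
  'a': [0/1 + 1/1*0/1, 0/1 + 1/1*1/5) = [0/1, 1/5) <- contains code 1/10
  'e': [0/1 + 1/1*1/5, 0/1 + 1/1*2/5) = [1/5, 2/5)
  'b': [0/1 + 1/1*2/5, 0/1 + 1/1*3/5) = [2/5, 3/5)
  'f': [0/1 + 1/1*3/5, 0/1 + 1/1*1/1) = [3/5, 1/1)
  emit 'a', narrow to [0/1, 1/5)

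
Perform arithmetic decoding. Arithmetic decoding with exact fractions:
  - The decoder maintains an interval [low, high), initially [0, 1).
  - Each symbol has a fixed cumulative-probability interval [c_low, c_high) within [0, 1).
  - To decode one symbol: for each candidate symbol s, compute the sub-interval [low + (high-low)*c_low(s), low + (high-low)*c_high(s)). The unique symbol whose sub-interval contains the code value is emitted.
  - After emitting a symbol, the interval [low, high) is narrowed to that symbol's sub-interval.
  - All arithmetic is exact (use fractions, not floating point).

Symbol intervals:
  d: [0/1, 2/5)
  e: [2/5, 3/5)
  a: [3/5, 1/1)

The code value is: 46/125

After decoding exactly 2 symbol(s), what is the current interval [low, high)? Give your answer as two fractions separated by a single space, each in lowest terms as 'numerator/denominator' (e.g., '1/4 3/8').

Step 1: interval [0/1, 1/1), width = 1/1 - 0/1 = 1/1
  'd': [0/1 + 1/1*0/1, 0/1 + 1/1*2/5) = [0/1, 2/5) <- contains code 46/125
  'e': [0/1 + 1/1*2/5, 0/1 + 1/1*3/5) = [2/5, 3/5)
  'a': [0/1 + 1/1*3/5, 0/1 + 1/1*1/1) = [3/5, 1/1)
  emit 'd', narrow to [0/1, 2/5)
Step 2: interval [0/1, 2/5), width = 2/5 - 0/1 = 2/5
  'd': [0/1 + 2/5*0/1, 0/1 + 2/5*2/5) = [0/1, 4/25)
  'e': [0/1 + 2/5*2/5, 0/1 + 2/5*3/5) = [4/25, 6/25)
  'a': [0/1 + 2/5*3/5, 0/1 + 2/5*1/1) = [6/25, 2/5) <- contains code 46/125
  emit 'a', narrow to [6/25, 2/5)

Answer: 6/25 2/5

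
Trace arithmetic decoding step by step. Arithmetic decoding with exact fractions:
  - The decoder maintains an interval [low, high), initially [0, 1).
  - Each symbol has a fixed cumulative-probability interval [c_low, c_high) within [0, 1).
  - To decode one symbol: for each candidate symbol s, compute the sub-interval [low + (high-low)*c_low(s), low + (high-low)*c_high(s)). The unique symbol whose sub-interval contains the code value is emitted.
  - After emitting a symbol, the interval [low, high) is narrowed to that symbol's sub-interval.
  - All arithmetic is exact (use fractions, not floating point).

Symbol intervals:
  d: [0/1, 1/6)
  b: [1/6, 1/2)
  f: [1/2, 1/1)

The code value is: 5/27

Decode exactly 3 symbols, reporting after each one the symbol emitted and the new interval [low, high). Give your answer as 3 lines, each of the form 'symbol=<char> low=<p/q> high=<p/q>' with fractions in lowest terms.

Answer: symbol=b low=1/6 high=1/2
symbol=d low=1/6 high=2/9
symbol=b low=19/108 high=7/36

Derivation:
Step 1: interval [0/1, 1/1), width = 1/1 - 0/1 = 1/1
  'd': [0/1 + 1/1*0/1, 0/1 + 1/1*1/6) = [0/1, 1/6)
  'b': [0/1 + 1/1*1/6, 0/1 + 1/1*1/2) = [1/6, 1/2) <- contains code 5/27
  'f': [0/1 + 1/1*1/2, 0/1 + 1/1*1/1) = [1/2, 1/1)
  emit 'b', narrow to [1/6, 1/2)
Step 2: interval [1/6, 1/2), width = 1/2 - 1/6 = 1/3
  'd': [1/6 + 1/3*0/1, 1/6 + 1/3*1/6) = [1/6, 2/9) <- contains code 5/27
  'b': [1/6 + 1/3*1/6, 1/6 + 1/3*1/2) = [2/9, 1/3)
  'f': [1/6 + 1/3*1/2, 1/6 + 1/3*1/1) = [1/3, 1/2)
  emit 'd', narrow to [1/6, 2/9)
Step 3: interval [1/6, 2/9), width = 2/9 - 1/6 = 1/18
  'd': [1/6 + 1/18*0/1, 1/6 + 1/18*1/6) = [1/6, 19/108)
  'b': [1/6 + 1/18*1/6, 1/6 + 1/18*1/2) = [19/108, 7/36) <- contains code 5/27
  'f': [1/6 + 1/18*1/2, 1/6 + 1/18*1/1) = [7/36, 2/9)
  emit 'b', narrow to [19/108, 7/36)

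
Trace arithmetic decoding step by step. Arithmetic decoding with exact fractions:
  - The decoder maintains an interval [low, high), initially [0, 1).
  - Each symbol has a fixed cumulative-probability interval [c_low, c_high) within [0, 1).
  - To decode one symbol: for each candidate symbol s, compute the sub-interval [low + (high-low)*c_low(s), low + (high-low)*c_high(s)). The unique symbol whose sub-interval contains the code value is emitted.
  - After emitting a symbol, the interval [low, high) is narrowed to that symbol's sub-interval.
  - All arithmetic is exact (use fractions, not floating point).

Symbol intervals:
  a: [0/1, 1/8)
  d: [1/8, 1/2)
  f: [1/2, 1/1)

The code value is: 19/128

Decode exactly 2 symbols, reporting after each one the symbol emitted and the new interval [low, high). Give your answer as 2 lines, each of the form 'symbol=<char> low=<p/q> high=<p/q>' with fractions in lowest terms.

Step 1: interval [0/1, 1/1), width = 1/1 - 0/1 = 1/1
  'a': [0/1 + 1/1*0/1, 0/1 + 1/1*1/8) = [0/1, 1/8)
  'd': [0/1 + 1/1*1/8, 0/1 + 1/1*1/2) = [1/8, 1/2) <- contains code 19/128
  'f': [0/1 + 1/1*1/2, 0/1 + 1/1*1/1) = [1/2, 1/1)
  emit 'd', narrow to [1/8, 1/2)
Step 2: interval [1/8, 1/2), width = 1/2 - 1/8 = 3/8
  'a': [1/8 + 3/8*0/1, 1/8 + 3/8*1/8) = [1/8, 11/64) <- contains code 19/128
  'd': [1/8 + 3/8*1/8, 1/8 + 3/8*1/2) = [11/64, 5/16)
  'f': [1/8 + 3/8*1/2, 1/8 + 3/8*1/1) = [5/16, 1/2)
  emit 'a', narrow to [1/8, 11/64)

Answer: symbol=d low=1/8 high=1/2
symbol=a low=1/8 high=11/64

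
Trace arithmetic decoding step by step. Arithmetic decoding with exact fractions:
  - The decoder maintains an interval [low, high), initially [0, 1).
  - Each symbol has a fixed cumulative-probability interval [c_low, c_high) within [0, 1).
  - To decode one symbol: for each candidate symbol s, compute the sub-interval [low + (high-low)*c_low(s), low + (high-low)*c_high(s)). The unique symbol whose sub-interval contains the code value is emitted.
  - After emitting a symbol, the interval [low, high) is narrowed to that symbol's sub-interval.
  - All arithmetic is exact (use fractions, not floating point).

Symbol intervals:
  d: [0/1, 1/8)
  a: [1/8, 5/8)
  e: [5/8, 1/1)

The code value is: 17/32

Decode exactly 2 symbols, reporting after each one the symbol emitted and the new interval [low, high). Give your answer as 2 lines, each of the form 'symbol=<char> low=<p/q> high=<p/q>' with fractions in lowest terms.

Answer: symbol=a low=1/8 high=5/8
symbol=e low=7/16 high=5/8

Derivation:
Step 1: interval [0/1, 1/1), width = 1/1 - 0/1 = 1/1
  'd': [0/1 + 1/1*0/1, 0/1 + 1/1*1/8) = [0/1, 1/8)
  'a': [0/1 + 1/1*1/8, 0/1 + 1/1*5/8) = [1/8, 5/8) <- contains code 17/32
  'e': [0/1 + 1/1*5/8, 0/1 + 1/1*1/1) = [5/8, 1/1)
  emit 'a', narrow to [1/8, 5/8)
Step 2: interval [1/8, 5/8), width = 5/8 - 1/8 = 1/2
  'd': [1/8 + 1/2*0/1, 1/8 + 1/2*1/8) = [1/8, 3/16)
  'a': [1/8 + 1/2*1/8, 1/8 + 1/2*5/8) = [3/16, 7/16)
  'e': [1/8 + 1/2*5/8, 1/8 + 1/2*1/1) = [7/16, 5/8) <- contains code 17/32
  emit 'e', narrow to [7/16, 5/8)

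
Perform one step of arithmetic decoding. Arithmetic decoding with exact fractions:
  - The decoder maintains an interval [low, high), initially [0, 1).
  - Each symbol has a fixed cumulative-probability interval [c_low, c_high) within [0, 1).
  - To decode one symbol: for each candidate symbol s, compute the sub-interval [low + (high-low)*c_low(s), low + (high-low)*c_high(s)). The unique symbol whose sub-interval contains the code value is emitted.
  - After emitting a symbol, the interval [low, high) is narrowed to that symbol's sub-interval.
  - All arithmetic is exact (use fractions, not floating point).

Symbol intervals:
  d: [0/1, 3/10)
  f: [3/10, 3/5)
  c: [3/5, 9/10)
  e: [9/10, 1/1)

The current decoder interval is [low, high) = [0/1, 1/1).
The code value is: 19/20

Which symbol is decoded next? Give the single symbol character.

Answer: e

Derivation:
Interval width = high − low = 1/1 − 0/1 = 1/1
Scaled code = (code − low) / width = (19/20 − 0/1) / 1/1 = 19/20
  d: [0/1, 3/10) 
  f: [3/10, 3/5) 
  c: [3/5, 9/10) 
  e: [9/10, 1/1) ← scaled code falls here ✓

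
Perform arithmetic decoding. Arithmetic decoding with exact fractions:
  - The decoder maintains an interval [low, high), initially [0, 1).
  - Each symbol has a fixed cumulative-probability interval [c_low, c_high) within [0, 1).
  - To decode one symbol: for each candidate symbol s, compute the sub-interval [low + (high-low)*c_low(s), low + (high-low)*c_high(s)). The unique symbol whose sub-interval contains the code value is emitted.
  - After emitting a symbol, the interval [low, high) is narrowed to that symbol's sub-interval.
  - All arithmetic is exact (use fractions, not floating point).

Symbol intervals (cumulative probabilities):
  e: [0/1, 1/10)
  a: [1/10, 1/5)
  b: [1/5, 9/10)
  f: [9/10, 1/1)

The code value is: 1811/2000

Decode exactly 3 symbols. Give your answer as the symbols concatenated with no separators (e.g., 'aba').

Answer: feb

Derivation:
Step 1: interval [0/1, 1/1), width = 1/1 - 0/1 = 1/1
  'e': [0/1 + 1/1*0/1, 0/1 + 1/1*1/10) = [0/1, 1/10)
  'a': [0/1 + 1/1*1/10, 0/1 + 1/1*1/5) = [1/10, 1/5)
  'b': [0/1 + 1/1*1/5, 0/1 + 1/1*9/10) = [1/5, 9/10)
  'f': [0/1 + 1/1*9/10, 0/1 + 1/1*1/1) = [9/10, 1/1) <- contains code 1811/2000
  emit 'f', narrow to [9/10, 1/1)
Step 2: interval [9/10, 1/1), width = 1/1 - 9/10 = 1/10
  'e': [9/10 + 1/10*0/1, 9/10 + 1/10*1/10) = [9/10, 91/100) <- contains code 1811/2000
  'a': [9/10 + 1/10*1/10, 9/10 + 1/10*1/5) = [91/100, 23/25)
  'b': [9/10 + 1/10*1/5, 9/10 + 1/10*9/10) = [23/25, 99/100)
  'f': [9/10 + 1/10*9/10, 9/10 + 1/10*1/1) = [99/100, 1/1)
  emit 'e', narrow to [9/10, 91/100)
Step 3: interval [9/10, 91/100), width = 91/100 - 9/10 = 1/100
  'e': [9/10 + 1/100*0/1, 9/10 + 1/100*1/10) = [9/10, 901/1000)
  'a': [9/10 + 1/100*1/10, 9/10 + 1/100*1/5) = [901/1000, 451/500)
  'b': [9/10 + 1/100*1/5, 9/10 + 1/100*9/10) = [451/500, 909/1000) <- contains code 1811/2000
  'f': [9/10 + 1/100*9/10, 9/10 + 1/100*1/1) = [909/1000, 91/100)
  emit 'b', narrow to [451/500, 909/1000)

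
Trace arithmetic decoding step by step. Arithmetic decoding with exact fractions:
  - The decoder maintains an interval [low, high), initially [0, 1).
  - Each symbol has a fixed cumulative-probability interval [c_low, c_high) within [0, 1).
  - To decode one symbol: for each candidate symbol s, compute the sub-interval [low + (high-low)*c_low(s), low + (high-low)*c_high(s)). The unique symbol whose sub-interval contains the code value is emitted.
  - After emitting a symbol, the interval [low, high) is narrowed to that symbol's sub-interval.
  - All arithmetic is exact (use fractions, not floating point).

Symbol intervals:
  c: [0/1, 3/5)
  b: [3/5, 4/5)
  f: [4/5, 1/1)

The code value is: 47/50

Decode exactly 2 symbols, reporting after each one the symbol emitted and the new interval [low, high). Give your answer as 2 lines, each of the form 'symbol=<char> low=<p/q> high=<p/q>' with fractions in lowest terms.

Step 1: interval [0/1, 1/1), width = 1/1 - 0/1 = 1/1
  'c': [0/1 + 1/1*0/1, 0/1 + 1/1*3/5) = [0/1, 3/5)
  'b': [0/1 + 1/1*3/5, 0/1 + 1/1*4/5) = [3/5, 4/5)
  'f': [0/1 + 1/1*4/5, 0/1 + 1/1*1/1) = [4/5, 1/1) <- contains code 47/50
  emit 'f', narrow to [4/5, 1/1)
Step 2: interval [4/5, 1/1), width = 1/1 - 4/5 = 1/5
  'c': [4/5 + 1/5*0/1, 4/5 + 1/5*3/5) = [4/5, 23/25)
  'b': [4/5 + 1/5*3/5, 4/5 + 1/5*4/5) = [23/25, 24/25) <- contains code 47/50
  'f': [4/5 + 1/5*4/5, 4/5 + 1/5*1/1) = [24/25, 1/1)
  emit 'b', narrow to [23/25, 24/25)

Answer: symbol=f low=4/5 high=1/1
symbol=b low=23/25 high=24/25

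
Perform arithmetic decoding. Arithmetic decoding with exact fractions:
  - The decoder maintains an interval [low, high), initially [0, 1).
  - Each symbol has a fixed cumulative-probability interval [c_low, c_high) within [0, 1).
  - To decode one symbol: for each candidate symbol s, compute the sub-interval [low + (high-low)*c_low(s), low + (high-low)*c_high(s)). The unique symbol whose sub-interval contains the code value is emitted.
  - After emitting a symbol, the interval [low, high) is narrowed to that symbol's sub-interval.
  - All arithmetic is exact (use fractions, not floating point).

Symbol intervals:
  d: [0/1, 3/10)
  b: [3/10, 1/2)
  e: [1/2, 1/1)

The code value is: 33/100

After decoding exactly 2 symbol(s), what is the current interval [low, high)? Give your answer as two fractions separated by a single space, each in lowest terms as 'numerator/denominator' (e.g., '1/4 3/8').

Step 1: interval [0/1, 1/1), width = 1/1 - 0/1 = 1/1
  'd': [0/1 + 1/1*0/1, 0/1 + 1/1*3/10) = [0/1, 3/10)
  'b': [0/1 + 1/1*3/10, 0/1 + 1/1*1/2) = [3/10, 1/2) <- contains code 33/100
  'e': [0/1 + 1/1*1/2, 0/1 + 1/1*1/1) = [1/2, 1/1)
  emit 'b', narrow to [3/10, 1/2)
Step 2: interval [3/10, 1/2), width = 1/2 - 3/10 = 1/5
  'd': [3/10 + 1/5*0/1, 3/10 + 1/5*3/10) = [3/10, 9/25) <- contains code 33/100
  'b': [3/10 + 1/5*3/10, 3/10 + 1/5*1/2) = [9/25, 2/5)
  'e': [3/10 + 1/5*1/2, 3/10 + 1/5*1/1) = [2/5, 1/2)
  emit 'd', narrow to [3/10, 9/25)

Answer: 3/10 9/25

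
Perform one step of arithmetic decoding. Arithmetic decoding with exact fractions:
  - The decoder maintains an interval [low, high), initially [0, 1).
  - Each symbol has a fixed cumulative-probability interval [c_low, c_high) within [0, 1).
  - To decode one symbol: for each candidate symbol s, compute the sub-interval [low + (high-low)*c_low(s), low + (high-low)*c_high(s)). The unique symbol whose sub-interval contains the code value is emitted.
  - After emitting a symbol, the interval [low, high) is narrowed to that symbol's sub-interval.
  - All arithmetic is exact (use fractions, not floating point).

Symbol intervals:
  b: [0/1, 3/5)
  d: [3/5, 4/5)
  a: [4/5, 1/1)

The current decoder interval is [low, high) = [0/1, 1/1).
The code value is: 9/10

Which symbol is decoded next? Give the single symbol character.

Answer: a

Derivation:
Interval width = high − low = 1/1 − 0/1 = 1/1
Scaled code = (code − low) / width = (9/10 − 0/1) / 1/1 = 9/10
  b: [0/1, 3/5) 
  d: [3/5, 4/5) 
  a: [4/5, 1/1) ← scaled code falls here ✓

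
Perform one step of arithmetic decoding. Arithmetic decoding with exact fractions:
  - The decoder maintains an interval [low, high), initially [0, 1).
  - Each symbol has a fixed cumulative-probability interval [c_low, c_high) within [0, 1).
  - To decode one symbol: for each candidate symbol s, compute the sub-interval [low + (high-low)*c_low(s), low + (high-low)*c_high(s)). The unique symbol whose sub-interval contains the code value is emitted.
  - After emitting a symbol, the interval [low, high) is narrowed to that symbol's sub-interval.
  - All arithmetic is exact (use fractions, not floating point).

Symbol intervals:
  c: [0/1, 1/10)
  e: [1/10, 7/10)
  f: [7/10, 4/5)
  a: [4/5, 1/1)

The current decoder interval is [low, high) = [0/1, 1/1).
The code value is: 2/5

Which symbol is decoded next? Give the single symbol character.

Answer: e

Derivation:
Interval width = high − low = 1/1 − 0/1 = 1/1
Scaled code = (code − low) / width = (2/5 − 0/1) / 1/1 = 2/5
  c: [0/1, 1/10) 
  e: [1/10, 7/10) ← scaled code falls here ✓
  f: [7/10, 4/5) 
  a: [4/5, 1/1) 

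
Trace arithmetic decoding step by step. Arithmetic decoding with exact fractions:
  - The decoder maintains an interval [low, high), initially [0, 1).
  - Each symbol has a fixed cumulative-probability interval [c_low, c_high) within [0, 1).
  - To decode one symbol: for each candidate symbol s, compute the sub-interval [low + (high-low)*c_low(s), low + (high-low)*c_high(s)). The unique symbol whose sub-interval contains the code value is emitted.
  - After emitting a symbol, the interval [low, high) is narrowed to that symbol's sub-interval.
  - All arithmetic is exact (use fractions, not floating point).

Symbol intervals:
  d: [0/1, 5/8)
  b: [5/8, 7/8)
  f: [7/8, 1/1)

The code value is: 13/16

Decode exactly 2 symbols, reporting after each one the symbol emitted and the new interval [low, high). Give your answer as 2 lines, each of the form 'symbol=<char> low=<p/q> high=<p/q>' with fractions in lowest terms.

Step 1: interval [0/1, 1/1), width = 1/1 - 0/1 = 1/1
  'd': [0/1 + 1/1*0/1, 0/1 + 1/1*5/8) = [0/1, 5/8)
  'b': [0/1 + 1/1*5/8, 0/1 + 1/1*7/8) = [5/8, 7/8) <- contains code 13/16
  'f': [0/1 + 1/1*7/8, 0/1 + 1/1*1/1) = [7/8, 1/1)
  emit 'b', narrow to [5/8, 7/8)
Step 2: interval [5/8, 7/8), width = 7/8 - 5/8 = 1/4
  'd': [5/8 + 1/4*0/1, 5/8 + 1/4*5/8) = [5/8, 25/32)
  'b': [5/8 + 1/4*5/8, 5/8 + 1/4*7/8) = [25/32, 27/32) <- contains code 13/16
  'f': [5/8 + 1/4*7/8, 5/8 + 1/4*1/1) = [27/32, 7/8)
  emit 'b', narrow to [25/32, 27/32)

Answer: symbol=b low=5/8 high=7/8
symbol=b low=25/32 high=27/32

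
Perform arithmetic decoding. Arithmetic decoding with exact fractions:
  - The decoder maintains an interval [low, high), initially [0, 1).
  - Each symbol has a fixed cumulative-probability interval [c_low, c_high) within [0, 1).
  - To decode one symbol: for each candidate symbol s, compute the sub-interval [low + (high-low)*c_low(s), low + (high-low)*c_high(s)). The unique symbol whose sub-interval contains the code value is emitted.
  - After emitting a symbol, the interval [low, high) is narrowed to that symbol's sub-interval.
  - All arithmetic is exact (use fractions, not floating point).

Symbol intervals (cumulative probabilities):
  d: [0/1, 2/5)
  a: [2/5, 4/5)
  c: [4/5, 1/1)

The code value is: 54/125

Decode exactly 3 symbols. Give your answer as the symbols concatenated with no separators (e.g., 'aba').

Step 1: interval [0/1, 1/1), width = 1/1 - 0/1 = 1/1
  'd': [0/1 + 1/1*0/1, 0/1 + 1/1*2/5) = [0/1, 2/5)
  'a': [0/1 + 1/1*2/5, 0/1 + 1/1*4/5) = [2/5, 4/5) <- contains code 54/125
  'c': [0/1 + 1/1*4/5, 0/1 + 1/1*1/1) = [4/5, 1/1)
  emit 'a', narrow to [2/5, 4/5)
Step 2: interval [2/5, 4/5), width = 4/5 - 2/5 = 2/5
  'd': [2/5 + 2/5*0/1, 2/5 + 2/5*2/5) = [2/5, 14/25) <- contains code 54/125
  'a': [2/5 + 2/5*2/5, 2/5 + 2/5*4/5) = [14/25, 18/25)
  'c': [2/5 + 2/5*4/5, 2/5 + 2/5*1/1) = [18/25, 4/5)
  emit 'd', narrow to [2/5, 14/25)
Step 3: interval [2/5, 14/25), width = 14/25 - 2/5 = 4/25
  'd': [2/5 + 4/25*0/1, 2/5 + 4/25*2/5) = [2/5, 58/125) <- contains code 54/125
  'a': [2/5 + 4/25*2/5, 2/5 + 4/25*4/5) = [58/125, 66/125)
  'c': [2/5 + 4/25*4/5, 2/5 + 4/25*1/1) = [66/125, 14/25)
  emit 'd', narrow to [2/5, 58/125)

Answer: add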